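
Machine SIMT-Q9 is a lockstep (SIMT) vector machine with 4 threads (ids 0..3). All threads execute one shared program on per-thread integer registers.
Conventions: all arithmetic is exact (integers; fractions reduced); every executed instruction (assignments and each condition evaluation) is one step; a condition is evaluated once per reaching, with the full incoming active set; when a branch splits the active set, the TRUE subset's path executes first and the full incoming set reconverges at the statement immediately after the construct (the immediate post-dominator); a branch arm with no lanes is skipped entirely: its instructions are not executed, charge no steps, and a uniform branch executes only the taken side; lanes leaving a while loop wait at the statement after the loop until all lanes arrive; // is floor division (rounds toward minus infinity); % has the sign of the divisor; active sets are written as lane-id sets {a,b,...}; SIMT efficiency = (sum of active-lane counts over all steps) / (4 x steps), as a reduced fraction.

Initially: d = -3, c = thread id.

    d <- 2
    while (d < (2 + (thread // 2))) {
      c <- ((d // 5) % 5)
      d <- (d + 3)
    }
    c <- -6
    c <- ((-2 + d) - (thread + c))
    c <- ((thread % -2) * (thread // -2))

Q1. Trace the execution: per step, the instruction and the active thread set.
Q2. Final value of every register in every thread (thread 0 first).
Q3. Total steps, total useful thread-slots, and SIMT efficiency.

step 0: d <- 2                       {0,1,2,3}
step 1: eval (d < (2 + (thread // 2))) {0,1,2,3}
step 2: c <- ((d // 5) % 5)          {2,3}
step 3: d <- (d + 3)                 {2,3}
step 4: eval (d < (2 + (thread // 2))) {2,3}
step 5: c <- -6                      {0,1,2,3}
step 6: c <- ((-2 + d) - (thread + c)) {0,1,2,3}
step 7: c <- ((thread % -2) * (thread // -2)) {0,1,2,3}

Answer: 8 steps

d: 2,2,5,5
c: 0,1,0,2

steps = 8; useful = 26; efficiency = 26/32 = 13/16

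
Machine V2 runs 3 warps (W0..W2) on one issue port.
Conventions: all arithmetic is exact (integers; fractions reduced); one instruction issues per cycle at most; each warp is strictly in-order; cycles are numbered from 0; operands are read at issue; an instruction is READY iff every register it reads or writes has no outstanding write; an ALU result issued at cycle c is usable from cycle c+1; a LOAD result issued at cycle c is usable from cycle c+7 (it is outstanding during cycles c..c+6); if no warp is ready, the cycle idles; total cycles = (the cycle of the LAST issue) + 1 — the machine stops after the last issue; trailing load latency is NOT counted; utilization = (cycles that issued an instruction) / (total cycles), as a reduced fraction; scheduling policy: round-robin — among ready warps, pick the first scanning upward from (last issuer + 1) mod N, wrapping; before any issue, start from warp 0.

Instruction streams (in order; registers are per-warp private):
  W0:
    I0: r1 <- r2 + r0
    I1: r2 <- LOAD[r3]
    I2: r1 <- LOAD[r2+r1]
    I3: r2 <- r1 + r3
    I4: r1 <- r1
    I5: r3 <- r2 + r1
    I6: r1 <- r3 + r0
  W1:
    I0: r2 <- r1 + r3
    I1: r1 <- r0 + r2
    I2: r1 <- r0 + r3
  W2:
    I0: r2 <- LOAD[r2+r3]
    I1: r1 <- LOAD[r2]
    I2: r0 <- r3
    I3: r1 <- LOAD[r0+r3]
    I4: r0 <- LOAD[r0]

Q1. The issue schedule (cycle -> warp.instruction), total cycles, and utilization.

cycle 0: W0.I0
cycle 1: W1.I0
cycle 2: W2.I0
cycle 3: W0.I1
cycle 4: W1.I1
cycle 5: W1.I2
cycle 6: idle
cycle 7: idle
cycle 8: idle
cycle 9: W2.I1
cycle 10: W0.I2
cycle 11: W2.I2
cycle 12: idle
cycle 13: idle
cycle 14: idle
cycle 15: idle
cycle 16: W2.I3
cycle 17: W0.I3
cycle 18: W2.I4
cycle 19: W0.I4
cycle 20: W0.I5
cycle 21: W0.I6

Answer: 22 cycles, utilization 15/22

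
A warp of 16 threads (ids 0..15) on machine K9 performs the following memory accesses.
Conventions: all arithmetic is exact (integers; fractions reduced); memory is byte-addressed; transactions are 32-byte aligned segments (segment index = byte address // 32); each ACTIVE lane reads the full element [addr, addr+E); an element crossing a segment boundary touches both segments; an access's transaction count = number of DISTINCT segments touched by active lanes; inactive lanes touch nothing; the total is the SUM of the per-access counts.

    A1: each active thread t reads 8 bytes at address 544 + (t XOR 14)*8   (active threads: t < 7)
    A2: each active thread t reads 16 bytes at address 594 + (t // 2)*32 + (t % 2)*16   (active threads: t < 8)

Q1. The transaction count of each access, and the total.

A1: 2 transactions
A2: 5 transactions

Answer: 2,5; total 7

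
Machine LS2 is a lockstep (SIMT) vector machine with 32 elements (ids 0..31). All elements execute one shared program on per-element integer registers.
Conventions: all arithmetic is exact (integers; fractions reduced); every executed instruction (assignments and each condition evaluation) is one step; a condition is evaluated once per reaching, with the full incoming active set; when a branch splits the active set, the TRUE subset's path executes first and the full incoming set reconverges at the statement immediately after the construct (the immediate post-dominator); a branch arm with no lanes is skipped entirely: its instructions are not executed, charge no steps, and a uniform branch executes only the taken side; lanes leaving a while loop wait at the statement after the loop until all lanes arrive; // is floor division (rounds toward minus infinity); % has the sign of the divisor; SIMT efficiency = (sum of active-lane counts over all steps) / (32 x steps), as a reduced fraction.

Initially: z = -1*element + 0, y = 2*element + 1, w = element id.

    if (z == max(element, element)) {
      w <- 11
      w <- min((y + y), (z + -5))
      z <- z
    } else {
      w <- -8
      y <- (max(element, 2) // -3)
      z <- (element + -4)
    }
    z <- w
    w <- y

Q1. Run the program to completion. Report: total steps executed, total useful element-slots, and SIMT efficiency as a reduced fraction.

Answer: 9 steps, 192 useful, 2/3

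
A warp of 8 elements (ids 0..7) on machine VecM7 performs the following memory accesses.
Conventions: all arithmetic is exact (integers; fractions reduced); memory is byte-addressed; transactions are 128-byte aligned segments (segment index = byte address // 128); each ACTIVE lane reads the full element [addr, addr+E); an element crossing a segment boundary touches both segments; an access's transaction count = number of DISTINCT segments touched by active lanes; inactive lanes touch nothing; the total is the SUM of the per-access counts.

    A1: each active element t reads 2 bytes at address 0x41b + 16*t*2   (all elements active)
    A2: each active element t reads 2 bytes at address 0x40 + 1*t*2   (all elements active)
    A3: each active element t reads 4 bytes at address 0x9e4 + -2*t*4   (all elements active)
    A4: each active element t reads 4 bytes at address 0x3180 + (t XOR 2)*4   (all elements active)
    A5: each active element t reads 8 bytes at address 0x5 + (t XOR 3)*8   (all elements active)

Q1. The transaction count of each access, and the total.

A1: 2 transactions
A2: 1 transaction
A3: 1 transaction
A4: 1 transaction
A5: 1 transaction

Answer: 2,1,1,1,1; total 6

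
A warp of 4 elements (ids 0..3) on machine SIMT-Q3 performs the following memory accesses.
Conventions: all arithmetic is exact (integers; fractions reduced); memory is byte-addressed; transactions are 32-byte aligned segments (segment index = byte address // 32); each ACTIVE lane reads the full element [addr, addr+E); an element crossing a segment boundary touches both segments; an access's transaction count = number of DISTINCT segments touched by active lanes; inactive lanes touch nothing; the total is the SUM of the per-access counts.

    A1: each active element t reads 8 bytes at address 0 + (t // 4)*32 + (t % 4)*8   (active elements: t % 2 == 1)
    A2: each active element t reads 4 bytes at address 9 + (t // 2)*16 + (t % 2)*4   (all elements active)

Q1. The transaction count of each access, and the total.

A1: 1 transaction
A2: 2 transactions

Answer: 1,2; total 3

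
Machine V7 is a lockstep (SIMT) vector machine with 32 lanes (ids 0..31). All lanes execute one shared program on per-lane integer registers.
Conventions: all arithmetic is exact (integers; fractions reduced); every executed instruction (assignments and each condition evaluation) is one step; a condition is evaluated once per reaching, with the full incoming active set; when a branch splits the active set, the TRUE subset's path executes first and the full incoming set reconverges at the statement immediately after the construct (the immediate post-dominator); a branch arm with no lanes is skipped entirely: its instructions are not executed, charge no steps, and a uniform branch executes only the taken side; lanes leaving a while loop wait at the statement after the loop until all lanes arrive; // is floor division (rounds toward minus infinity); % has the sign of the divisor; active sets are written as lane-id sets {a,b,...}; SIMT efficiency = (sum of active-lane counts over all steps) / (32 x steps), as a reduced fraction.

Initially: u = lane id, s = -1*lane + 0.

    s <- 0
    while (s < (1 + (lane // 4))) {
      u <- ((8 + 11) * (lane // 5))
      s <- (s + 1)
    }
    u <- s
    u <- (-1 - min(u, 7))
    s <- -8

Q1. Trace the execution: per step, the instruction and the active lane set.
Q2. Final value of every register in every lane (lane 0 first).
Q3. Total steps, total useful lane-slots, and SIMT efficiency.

step 0: s <- 0                       {0,1,2,3,4,5,6,7,8,9,10,11,12,13,14,15,16,17,18,19,20,21,22,23,24,25,26,27,28,29,30,31}
step 1: eval (s < (1 + (lane // 4))) {0,1,2,3,4,5,6,7,8,9,10,11,12,13,14,15,16,17,18,19,20,21,22,23,24,25,26,27,28,29,30,31}
step 2: u <- ((8 + 11) * (lane // 5)) {0,1,2,3,4,5,6,7,8,9,10,11,12,13,14,15,16,17,18,19,20,21,22,23,24,25,26,27,28,29,30,31}
step 3: s <- (s + 1)                 {0,1,2,3,4,5,6,7,8,9,10,11,12,13,14,15,16,17,18,19,20,21,22,23,24,25,26,27,28,29,30,31}
step 4: eval (s < (1 + (lane // 4))) {0,1,2,3,4,5,6,7,8,9,10,11,12,13,14,15,16,17,18,19,20,21,22,23,24,25,26,27,28,29,30,31}
step 5: u <- ((8 + 11) * (lane // 5)) {4,5,6,7,8,9,10,11,12,13,14,15,16,17,18,19,20,21,22,23,24,25,26,27,28,29,30,31}
step 6: s <- (s + 1)                 {4,5,6,7,8,9,10,11,12,13,14,15,16,17,18,19,20,21,22,23,24,25,26,27,28,29,30,31}
step 7: eval (s < (1 + (lane // 4))) {4,5,6,7,8,9,10,11,12,13,14,15,16,17,18,19,20,21,22,23,24,25,26,27,28,29,30,31}
step 8: u <- ((8 + 11) * (lane // 5)) {8,9,10,11,12,13,14,15,16,17,18,19,20,21,22,23,24,25,26,27,28,29,30,31}
step 9: s <- (s + 1)                 {8,9,10,11,12,13,14,15,16,17,18,19,20,21,22,23,24,25,26,27,28,29,30,31}
step 10: eval (s < (1 + (lane // 4))) {8,9,10,11,12,13,14,15,16,17,18,19,20,21,22,23,24,25,26,27,28,29,30,31}
step 11: u <- ((8 + 11) * (lane // 5)) {12,13,14,15,16,17,18,19,20,21,22,23,24,25,26,27,28,29,30,31}
step 12: s <- (s + 1)                 {12,13,14,15,16,17,18,19,20,21,22,23,24,25,26,27,28,29,30,31}
step 13: eval (s < (1 + (lane // 4))) {12,13,14,15,16,17,18,19,20,21,22,23,24,25,26,27,28,29,30,31}
step 14: u <- ((8 + 11) * (lane // 5)) {16,17,18,19,20,21,22,23,24,25,26,27,28,29,30,31}
step 15: s <- (s + 1)                 {16,17,18,19,20,21,22,23,24,25,26,27,28,29,30,31}
step 16: eval (s < (1 + (lane // 4))) {16,17,18,19,20,21,22,23,24,25,26,27,28,29,30,31}
step 17: u <- ((8 + 11) * (lane // 5)) {20,21,22,23,24,25,26,27,28,29,30,31}
step 18: s <- (s + 1)                 {20,21,22,23,24,25,26,27,28,29,30,31}
step 19: eval (s < (1 + (lane // 4))) {20,21,22,23,24,25,26,27,28,29,30,31}
step 20: u <- ((8 + 11) * (lane // 5)) {24,25,26,27,28,29,30,31}
step 21: s <- (s + 1)                 {24,25,26,27,28,29,30,31}
step 22: eval (s < (1 + (lane // 4))) {24,25,26,27,28,29,30,31}
step 23: u <- ((8 + 11) * (lane // 5)) {28,29,30,31}
step 24: s <- (s + 1)                 {28,29,30,31}
step 25: eval (s < (1 + (lane // 4))) {28,29,30,31}
step 26: u <- s                       {0,1,2,3,4,5,6,7,8,9,10,11,12,13,14,15,16,17,18,19,20,21,22,23,24,25,26,27,28,29,30,31}
step 27: u <- (-1 - min(u, 7))        {0,1,2,3,4,5,6,7,8,9,10,11,12,13,14,15,16,17,18,19,20,21,22,23,24,25,26,27,28,29,30,31}
step 28: s <- -8                      {0,1,2,3,4,5,6,7,8,9,10,11,12,13,14,15,16,17,18,19,20,21,22,23,24,25,26,27,28,29,30,31}

Answer: 29 steps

u: -2,-2,-2,-2,-3,-3,-3,-3,-4,-4,-4,-4,-5,-5,-5,-5,-6,-6,-6,-6,-7,-7,-7,-7,-8,-8,-8,-8,-8,-8,-8,-8
s: -8,-8,-8,-8,-8,-8,-8,-8,-8,-8,-8,-8,-8,-8,-8,-8,-8,-8,-8,-8,-8,-8,-8,-8,-8,-8,-8,-8,-8,-8,-8,-8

steps = 29; useful = 592; efficiency = 592/928 = 37/58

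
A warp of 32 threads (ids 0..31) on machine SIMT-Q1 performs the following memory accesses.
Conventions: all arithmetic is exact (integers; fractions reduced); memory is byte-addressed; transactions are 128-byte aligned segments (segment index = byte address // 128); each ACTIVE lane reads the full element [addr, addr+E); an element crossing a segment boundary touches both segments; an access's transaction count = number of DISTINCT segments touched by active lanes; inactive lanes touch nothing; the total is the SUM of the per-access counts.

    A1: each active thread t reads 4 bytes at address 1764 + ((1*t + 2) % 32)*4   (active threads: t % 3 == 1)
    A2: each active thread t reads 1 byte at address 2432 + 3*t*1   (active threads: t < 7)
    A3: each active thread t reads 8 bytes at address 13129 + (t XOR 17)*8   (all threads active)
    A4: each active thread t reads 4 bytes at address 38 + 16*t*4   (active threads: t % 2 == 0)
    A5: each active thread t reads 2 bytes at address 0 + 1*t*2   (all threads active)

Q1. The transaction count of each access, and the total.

A1: 2 transactions
A2: 1 transaction
A3: 3 transactions
A4: 16 transactions
A5: 1 transaction

Answer: 2,1,3,16,1; total 23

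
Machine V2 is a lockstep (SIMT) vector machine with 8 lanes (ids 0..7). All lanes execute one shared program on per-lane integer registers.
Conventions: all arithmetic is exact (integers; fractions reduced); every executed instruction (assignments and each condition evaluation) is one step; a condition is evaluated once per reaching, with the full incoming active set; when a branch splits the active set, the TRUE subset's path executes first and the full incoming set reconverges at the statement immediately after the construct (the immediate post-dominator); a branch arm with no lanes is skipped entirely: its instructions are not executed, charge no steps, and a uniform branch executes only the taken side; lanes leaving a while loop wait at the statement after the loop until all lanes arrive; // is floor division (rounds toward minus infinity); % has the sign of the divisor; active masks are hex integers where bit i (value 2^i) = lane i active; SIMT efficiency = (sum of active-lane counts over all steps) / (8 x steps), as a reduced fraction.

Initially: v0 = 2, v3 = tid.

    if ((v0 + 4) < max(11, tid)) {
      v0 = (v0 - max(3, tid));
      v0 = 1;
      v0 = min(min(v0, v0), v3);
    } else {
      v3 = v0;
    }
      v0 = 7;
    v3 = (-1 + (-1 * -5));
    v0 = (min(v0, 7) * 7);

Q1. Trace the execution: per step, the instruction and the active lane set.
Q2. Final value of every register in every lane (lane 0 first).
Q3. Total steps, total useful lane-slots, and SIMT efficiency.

step 0: eval ((v0 + 4) < max(11, tid)) 0xff
step 1: v0 <- (v0 - max(3, tid))     0xff
step 2: v0 <- 1                      0xff
step 3: v0 <- min(min(v0, v0), v3)   0xff
step 4: v0 <- 7                      0xff
step 5: v3 <- (-1 + (-1 * -5))       0xff
step 6: v0 <- (min(v0, 7) * 7)       0xff

Answer: 7 steps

v0: 49,49,49,49,49,49,49,49
v3: 4,4,4,4,4,4,4,4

steps = 7; useful = 56; efficiency = 56/56 = 1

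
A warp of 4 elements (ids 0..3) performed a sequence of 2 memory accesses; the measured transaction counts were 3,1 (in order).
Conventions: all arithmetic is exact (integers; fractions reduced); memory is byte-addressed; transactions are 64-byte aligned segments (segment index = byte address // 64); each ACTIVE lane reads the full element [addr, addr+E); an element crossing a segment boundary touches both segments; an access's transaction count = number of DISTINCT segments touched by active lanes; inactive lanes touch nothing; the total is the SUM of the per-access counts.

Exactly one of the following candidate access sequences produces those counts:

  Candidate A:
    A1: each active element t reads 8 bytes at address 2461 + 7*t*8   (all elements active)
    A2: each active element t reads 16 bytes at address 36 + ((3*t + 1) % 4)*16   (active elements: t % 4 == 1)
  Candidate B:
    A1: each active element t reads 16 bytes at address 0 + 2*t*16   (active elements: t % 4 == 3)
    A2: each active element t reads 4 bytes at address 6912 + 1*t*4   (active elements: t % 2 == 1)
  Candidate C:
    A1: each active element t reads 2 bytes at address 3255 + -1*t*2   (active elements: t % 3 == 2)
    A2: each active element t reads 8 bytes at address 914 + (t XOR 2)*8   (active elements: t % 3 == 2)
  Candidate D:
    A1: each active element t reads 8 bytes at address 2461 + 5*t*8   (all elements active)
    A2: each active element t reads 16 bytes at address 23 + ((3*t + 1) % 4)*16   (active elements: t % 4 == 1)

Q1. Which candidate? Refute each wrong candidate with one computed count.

A: A1 gives 4 transactions, not 3
B: A1 gives 1 transaction, not 3
C: A1 gives 1 transaction, not 3
D: all counts match (3,1)

Answer: D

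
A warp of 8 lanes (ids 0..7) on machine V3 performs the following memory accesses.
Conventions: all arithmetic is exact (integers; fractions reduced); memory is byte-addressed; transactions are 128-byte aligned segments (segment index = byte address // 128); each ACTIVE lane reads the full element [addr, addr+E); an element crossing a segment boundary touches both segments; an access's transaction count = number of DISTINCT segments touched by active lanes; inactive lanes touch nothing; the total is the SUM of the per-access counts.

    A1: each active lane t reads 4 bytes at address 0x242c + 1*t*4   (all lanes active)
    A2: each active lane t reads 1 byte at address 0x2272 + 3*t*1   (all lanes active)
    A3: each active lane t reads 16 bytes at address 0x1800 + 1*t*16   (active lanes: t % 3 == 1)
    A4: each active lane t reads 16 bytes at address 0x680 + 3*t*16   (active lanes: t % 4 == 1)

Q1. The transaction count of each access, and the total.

A1: 1 transaction
A2: 2 transactions
A3: 1 transaction
A4: 2 transactions

Answer: 1,2,1,2; total 6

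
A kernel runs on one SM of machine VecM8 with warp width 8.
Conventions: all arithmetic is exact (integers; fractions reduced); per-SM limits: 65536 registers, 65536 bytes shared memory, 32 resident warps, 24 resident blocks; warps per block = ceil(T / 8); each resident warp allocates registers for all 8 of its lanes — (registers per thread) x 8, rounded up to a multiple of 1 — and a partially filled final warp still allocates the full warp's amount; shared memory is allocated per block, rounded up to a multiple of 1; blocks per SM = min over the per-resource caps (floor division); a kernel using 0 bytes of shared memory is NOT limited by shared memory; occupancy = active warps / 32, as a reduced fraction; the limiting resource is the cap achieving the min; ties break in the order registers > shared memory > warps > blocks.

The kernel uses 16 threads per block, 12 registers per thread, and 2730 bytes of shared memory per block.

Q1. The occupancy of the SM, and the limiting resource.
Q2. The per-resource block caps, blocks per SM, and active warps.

Answer: occupancy 1, limited by warps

registers: 341 blocks
shared memory: 24 blocks
warps: 16 blocks
blocks: 24 blocks

Answer: 16 blocks, 32 active warps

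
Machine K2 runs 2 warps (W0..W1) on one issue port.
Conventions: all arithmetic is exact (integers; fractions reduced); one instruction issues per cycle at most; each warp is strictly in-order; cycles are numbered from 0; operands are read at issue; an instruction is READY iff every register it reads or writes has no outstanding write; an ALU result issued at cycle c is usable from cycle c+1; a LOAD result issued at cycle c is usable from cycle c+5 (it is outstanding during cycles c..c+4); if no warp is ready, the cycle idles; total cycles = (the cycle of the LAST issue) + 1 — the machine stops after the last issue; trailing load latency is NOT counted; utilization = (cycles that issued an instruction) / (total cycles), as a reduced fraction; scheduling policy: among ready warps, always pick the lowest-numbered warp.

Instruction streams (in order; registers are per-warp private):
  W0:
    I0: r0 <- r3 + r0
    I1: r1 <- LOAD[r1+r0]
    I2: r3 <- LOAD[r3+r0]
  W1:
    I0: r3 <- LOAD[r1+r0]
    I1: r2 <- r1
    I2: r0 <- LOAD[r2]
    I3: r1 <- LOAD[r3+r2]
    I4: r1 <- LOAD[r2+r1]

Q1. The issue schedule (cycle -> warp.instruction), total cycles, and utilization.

cycle 0: W0.I0
cycle 1: W0.I1
cycle 2: W0.I2
cycle 3: W1.I0
cycle 4: W1.I1
cycle 5: W1.I2
cycle 6: idle
cycle 7: idle
cycle 8: W1.I3
cycle 9: idle
cycle 10: idle
cycle 11: idle
cycle 12: idle
cycle 13: W1.I4

Answer: 14 cycles, utilization 4/7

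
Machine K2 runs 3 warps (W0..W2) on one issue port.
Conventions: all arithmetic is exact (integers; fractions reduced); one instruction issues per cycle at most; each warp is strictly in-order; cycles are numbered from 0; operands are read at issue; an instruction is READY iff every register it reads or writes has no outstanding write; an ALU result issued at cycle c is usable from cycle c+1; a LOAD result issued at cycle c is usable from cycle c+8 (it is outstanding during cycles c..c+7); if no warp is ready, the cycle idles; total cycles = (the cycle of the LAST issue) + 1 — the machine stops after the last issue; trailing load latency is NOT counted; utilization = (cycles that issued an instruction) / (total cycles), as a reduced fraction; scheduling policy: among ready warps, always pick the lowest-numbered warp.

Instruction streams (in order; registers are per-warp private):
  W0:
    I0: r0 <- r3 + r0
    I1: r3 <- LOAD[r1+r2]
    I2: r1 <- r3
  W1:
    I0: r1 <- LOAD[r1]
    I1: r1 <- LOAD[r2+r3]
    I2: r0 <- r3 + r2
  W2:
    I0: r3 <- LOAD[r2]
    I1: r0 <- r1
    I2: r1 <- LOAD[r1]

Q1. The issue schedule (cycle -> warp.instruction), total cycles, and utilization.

cycle 0: W0.I0
cycle 1: W0.I1
cycle 2: W1.I0
cycle 3: W2.I0
cycle 4: W2.I1
cycle 5: W2.I2
cycle 6: idle
cycle 7: idle
cycle 8: idle
cycle 9: W0.I2
cycle 10: W1.I1
cycle 11: W1.I2

Answer: 12 cycles, utilization 3/4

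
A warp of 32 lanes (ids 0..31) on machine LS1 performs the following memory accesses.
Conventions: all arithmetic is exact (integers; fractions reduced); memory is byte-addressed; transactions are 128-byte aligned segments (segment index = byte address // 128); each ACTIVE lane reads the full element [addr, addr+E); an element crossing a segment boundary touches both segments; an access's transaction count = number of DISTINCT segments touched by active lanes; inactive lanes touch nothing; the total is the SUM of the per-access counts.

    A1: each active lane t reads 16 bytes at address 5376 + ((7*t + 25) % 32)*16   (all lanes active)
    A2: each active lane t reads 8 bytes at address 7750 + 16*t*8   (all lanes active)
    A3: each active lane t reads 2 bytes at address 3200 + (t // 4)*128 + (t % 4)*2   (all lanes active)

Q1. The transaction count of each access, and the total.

A1: 4 transactions
A2: 32 transactions
A3: 8 transactions

Answer: 4,32,8; total 44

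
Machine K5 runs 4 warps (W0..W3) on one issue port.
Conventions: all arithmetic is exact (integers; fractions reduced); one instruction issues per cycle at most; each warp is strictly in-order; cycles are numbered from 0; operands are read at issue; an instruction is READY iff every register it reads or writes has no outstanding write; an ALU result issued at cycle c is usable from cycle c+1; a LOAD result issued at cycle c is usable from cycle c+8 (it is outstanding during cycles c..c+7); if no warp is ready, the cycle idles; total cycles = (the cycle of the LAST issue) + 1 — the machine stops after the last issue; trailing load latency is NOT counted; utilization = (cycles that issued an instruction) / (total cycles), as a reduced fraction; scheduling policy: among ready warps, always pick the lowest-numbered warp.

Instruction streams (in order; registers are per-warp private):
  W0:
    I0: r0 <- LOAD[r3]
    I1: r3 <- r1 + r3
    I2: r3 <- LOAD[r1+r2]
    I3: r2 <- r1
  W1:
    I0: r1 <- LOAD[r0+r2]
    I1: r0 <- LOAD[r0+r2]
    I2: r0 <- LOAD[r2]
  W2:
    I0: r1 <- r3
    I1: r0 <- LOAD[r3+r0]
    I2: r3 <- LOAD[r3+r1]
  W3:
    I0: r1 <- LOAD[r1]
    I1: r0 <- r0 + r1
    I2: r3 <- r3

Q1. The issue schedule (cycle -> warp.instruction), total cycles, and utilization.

cycle 0: W0.I0
cycle 1: W0.I1
cycle 2: W0.I2
cycle 3: W0.I3
cycle 4: W1.I0
cycle 5: W1.I1
cycle 6: W2.I0
cycle 7: W2.I1
cycle 8: W2.I2
cycle 9: W3.I0
cycle 10: idle
cycle 11: idle
cycle 12: idle
cycle 13: W1.I2
cycle 14: idle
cycle 15: idle
cycle 16: idle
cycle 17: W3.I1
cycle 18: W3.I2

Answer: 19 cycles, utilization 13/19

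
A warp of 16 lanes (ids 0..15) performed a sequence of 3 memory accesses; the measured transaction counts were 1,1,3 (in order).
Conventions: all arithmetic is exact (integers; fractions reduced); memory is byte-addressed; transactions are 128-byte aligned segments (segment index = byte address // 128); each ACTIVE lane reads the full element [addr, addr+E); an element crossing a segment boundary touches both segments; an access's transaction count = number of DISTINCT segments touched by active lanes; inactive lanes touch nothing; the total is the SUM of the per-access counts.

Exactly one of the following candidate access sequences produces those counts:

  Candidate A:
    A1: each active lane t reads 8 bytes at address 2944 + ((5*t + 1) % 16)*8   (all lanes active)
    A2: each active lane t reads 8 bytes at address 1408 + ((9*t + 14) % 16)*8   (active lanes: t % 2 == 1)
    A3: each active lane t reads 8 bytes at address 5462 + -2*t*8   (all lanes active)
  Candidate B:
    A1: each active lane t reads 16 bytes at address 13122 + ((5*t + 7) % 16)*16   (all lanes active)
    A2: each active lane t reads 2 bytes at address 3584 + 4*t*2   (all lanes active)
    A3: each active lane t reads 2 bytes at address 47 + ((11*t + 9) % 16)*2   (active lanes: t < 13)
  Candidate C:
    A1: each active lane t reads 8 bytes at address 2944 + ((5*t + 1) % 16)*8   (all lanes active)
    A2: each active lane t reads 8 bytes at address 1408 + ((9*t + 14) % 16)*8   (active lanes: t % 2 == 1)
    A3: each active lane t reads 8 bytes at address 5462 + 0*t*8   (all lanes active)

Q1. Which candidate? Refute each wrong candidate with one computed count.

B: A1 gives 3 transactions, not 1
C: A3 gives 1 transaction, not 3
A: all counts match (1,1,3)

Answer: A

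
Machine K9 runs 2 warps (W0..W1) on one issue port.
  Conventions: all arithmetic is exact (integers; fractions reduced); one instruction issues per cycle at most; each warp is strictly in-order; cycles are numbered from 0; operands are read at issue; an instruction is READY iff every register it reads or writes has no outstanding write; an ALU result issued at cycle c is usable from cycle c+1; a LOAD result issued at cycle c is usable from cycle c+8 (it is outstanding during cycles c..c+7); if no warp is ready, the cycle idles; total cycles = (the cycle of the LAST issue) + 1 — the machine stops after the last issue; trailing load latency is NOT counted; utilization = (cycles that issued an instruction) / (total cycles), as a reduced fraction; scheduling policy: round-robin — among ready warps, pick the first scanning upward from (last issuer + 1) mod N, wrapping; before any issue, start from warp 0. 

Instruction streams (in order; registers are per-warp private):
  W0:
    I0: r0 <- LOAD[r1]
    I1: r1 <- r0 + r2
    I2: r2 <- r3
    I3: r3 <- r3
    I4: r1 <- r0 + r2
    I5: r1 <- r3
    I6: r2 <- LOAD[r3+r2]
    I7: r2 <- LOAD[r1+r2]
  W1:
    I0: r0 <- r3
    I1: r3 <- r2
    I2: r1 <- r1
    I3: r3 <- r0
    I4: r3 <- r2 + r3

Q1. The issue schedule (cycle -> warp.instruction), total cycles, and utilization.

cycle 0: W0.I0
cycle 1: W1.I0
cycle 2: W1.I1
cycle 3: W1.I2
cycle 4: W1.I3
cycle 5: W1.I4
cycle 6: idle
cycle 7: idle
cycle 8: W0.I1
cycle 9: W0.I2
cycle 10: W0.I3
cycle 11: W0.I4
cycle 12: W0.I5
cycle 13: W0.I6
cycle 14: idle
cycle 15: idle
cycle 16: idle
cycle 17: idle
cycle 18: idle
cycle 19: idle
cycle 20: idle
cycle 21: W0.I7

Answer: 22 cycles, utilization 13/22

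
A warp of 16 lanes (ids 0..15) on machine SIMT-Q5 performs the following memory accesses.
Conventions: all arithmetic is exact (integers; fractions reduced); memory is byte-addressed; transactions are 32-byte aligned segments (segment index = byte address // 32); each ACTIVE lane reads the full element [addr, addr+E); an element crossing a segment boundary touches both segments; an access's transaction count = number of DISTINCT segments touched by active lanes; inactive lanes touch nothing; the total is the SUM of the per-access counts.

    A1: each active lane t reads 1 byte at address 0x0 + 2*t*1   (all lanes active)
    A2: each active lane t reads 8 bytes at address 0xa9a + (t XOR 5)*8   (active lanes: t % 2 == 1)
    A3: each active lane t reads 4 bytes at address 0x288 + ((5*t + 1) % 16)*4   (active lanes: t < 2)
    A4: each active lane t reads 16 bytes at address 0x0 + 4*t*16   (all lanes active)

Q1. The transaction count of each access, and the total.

A1: 1 transaction
A2: 5 transactions
A3: 2 transactions
A4: 16 transactions

Answer: 1,5,2,16; total 24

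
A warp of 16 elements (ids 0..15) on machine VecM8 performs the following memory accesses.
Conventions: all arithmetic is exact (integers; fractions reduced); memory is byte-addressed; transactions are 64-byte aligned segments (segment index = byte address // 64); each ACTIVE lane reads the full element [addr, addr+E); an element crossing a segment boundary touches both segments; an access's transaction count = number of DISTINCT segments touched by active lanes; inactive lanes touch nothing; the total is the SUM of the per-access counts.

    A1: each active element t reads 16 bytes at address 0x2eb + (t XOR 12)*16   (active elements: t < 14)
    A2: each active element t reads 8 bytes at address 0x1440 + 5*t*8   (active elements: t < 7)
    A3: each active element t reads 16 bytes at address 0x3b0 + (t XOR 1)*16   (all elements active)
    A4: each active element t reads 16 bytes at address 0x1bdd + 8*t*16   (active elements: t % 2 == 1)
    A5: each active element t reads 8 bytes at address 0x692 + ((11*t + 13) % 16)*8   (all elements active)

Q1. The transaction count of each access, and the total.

A1: 5 transactions
A2: 4 transactions
A3: 5 transactions
A4: 8 transactions
A5: 3 transactions

Answer: 5,4,5,8,3; total 25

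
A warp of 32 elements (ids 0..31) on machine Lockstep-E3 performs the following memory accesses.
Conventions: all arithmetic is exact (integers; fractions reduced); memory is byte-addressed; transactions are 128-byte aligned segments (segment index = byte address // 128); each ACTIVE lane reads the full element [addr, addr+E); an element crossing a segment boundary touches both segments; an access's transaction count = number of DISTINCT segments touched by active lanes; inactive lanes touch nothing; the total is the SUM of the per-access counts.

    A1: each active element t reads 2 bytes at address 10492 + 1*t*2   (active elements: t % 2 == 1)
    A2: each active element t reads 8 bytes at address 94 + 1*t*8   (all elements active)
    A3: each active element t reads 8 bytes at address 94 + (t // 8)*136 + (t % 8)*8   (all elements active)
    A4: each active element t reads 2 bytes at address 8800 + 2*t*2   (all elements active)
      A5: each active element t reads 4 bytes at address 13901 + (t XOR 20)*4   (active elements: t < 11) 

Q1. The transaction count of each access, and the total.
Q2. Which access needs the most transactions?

A1: 2 transactions
A2: 3 transactions
A3: 5 transactions
A4: 2 transactions
A5: 1 transaction

Answer: 2,3,5,2,1; total 13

Answer: A3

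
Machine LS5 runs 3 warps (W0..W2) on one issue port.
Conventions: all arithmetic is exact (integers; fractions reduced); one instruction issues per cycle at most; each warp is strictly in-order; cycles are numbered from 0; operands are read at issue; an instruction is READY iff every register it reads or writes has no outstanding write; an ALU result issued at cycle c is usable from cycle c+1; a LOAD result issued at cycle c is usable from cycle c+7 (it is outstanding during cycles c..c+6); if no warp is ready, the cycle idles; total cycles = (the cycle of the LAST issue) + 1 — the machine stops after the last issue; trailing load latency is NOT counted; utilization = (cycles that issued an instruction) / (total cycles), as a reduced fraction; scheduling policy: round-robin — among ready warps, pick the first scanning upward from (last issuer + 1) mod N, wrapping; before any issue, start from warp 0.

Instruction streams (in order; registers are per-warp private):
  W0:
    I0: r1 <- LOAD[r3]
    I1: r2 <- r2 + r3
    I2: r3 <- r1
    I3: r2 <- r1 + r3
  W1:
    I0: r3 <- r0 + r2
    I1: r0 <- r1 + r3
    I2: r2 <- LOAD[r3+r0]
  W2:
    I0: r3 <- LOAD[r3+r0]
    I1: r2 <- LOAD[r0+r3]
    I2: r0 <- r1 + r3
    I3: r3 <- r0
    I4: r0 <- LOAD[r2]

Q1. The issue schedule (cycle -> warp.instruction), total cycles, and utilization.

cycle 0: W0.I0
cycle 1: W1.I0
cycle 2: W2.I0
cycle 3: W0.I1
cycle 4: W1.I1
cycle 5: W1.I2
cycle 6: idle
cycle 7: W0.I2
cycle 8: W0.I3
cycle 9: W2.I1
cycle 10: W2.I2
cycle 11: W2.I3
cycle 12: idle
cycle 13: idle
cycle 14: idle
cycle 15: idle
cycle 16: W2.I4

Answer: 17 cycles, utilization 12/17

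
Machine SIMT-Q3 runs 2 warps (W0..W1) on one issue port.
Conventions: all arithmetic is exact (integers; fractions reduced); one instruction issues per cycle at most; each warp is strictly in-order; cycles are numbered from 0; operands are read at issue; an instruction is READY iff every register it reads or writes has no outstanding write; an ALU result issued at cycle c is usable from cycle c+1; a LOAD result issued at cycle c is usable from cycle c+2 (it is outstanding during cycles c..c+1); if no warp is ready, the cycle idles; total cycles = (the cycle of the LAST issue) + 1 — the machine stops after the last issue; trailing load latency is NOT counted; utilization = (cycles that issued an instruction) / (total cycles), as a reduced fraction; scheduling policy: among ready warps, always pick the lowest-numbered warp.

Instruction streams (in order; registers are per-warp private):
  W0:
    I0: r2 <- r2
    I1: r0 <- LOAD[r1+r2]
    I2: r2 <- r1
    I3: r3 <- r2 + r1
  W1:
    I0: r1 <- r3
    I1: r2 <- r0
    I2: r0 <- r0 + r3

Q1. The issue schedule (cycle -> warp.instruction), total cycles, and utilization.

cycle 0: W0.I0
cycle 1: W0.I1
cycle 2: W0.I2
cycle 3: W0.I3
cycle 4: W1.I0
cycle 5: W1.I1
cycle 6: W1.I2

Answer: 7 cycles, utilization 1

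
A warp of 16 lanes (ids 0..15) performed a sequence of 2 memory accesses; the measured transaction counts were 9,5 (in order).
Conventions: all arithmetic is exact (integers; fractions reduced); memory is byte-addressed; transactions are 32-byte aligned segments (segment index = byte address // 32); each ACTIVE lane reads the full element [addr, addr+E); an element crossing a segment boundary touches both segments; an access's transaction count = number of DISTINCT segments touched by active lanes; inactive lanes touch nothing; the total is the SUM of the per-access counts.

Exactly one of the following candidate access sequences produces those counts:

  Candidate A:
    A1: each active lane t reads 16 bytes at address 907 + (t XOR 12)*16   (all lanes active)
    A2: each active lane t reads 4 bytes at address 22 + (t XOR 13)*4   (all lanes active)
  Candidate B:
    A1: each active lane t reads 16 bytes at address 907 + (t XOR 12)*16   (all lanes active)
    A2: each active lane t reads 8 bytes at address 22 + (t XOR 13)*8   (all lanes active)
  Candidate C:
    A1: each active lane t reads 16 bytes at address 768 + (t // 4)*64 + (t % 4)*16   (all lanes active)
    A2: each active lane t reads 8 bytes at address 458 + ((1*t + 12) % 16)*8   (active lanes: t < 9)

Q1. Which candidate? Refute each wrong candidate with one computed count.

A: A2 gives 3 transactions, not 5
C: A1 gives 8 transactions, not 9
B: all counts match (9,5)

Answer: B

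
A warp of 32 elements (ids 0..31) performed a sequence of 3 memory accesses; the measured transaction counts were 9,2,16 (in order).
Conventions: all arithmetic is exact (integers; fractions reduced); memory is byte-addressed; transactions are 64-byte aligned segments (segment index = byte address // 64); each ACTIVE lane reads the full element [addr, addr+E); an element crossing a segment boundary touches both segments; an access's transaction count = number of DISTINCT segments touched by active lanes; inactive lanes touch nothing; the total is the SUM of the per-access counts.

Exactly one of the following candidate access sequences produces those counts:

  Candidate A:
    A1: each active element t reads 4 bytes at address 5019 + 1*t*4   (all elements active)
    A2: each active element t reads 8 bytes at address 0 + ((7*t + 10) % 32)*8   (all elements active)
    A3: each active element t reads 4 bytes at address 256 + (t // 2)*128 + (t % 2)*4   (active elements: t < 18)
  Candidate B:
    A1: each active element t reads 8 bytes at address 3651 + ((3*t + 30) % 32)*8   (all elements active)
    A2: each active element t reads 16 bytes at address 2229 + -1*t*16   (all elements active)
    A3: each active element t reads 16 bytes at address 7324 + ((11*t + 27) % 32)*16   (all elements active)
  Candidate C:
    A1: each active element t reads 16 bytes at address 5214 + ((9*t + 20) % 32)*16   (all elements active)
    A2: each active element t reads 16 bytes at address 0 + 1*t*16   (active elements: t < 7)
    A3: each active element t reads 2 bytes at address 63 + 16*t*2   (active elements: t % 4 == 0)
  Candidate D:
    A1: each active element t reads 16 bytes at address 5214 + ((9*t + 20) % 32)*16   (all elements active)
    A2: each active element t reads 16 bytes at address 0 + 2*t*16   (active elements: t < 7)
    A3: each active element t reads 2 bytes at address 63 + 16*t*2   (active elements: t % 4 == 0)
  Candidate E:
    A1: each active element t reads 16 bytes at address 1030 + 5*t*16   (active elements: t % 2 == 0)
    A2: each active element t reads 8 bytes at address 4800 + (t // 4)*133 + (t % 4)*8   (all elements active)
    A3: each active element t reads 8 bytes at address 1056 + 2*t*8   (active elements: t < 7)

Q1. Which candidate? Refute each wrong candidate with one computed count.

A: A1 gives 3 transactions, not 9
B: A1 gives 5 transactions, not 9
D: A2 gives 4 transactions, not 2
E: A1 gives 16 transactions, not 9
C: all counts match (9,2,16)

Answer: C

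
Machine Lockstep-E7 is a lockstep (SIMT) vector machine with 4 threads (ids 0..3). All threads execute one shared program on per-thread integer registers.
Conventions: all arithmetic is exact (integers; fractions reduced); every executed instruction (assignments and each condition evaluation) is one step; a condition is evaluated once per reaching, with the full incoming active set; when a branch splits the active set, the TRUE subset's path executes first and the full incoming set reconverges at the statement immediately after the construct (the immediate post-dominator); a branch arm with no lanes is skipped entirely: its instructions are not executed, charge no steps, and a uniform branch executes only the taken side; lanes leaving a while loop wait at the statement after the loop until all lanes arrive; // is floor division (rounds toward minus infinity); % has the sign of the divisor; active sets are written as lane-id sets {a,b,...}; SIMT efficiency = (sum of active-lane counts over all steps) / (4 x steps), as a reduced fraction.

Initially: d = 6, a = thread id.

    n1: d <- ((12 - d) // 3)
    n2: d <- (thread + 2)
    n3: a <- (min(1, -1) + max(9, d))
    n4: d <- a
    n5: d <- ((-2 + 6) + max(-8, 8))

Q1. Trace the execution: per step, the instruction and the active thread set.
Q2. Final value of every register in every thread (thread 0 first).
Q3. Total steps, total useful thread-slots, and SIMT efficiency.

step 0: d <- ((12 - d) // 3)         {0,1,2,3}
step 1: d <- (thread + 2)            {0,1,2,3}
step 2: a <- (min(1, -1) + max(9, d)) {0,1,2,3}
step 3: d <- a                       {0,1,2,3}
step 4: d <- ((-2 + 6) + max(-8, 8)) {0,1,2,3}

Answer: 5 steps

d: 12,12,12,12
a: 8,8,8,8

steps = 5; useful = 20; efficiency = 20/20 = 1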